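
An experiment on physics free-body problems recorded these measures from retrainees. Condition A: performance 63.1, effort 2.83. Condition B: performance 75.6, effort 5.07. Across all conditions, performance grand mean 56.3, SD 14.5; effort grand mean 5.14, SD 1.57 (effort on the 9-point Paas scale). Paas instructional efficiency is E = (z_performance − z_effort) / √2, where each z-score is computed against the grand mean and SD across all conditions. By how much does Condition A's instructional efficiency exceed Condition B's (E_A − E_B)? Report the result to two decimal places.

Condition A: z_P = (63.1 − 56.3)/14.5 = 0.4690; z_E = (2.83 − 5.14)/1.57 = -1.4713; E_A = (0.4690 − (-1.4713))/√2 = 1.3720.
Condition B: z_P = (75.6 − 56.3)/14.5 = 1.3310; z_E = (5.07 − 5.14)/1.57 = -0.0446; E_B = (1.3310 − (-0.0446))/√2 = 0.9727.
E_A − E_B = 1.3720 − 0.9727 = 0.3993 ≈ 0.40.

0.40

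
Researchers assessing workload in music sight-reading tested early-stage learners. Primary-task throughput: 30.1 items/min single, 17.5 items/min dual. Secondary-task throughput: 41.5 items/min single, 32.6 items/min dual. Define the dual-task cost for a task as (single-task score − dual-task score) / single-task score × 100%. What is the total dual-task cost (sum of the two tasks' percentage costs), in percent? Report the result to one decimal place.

Primary cost = (30.1 − 17.5) / 30.1 × 100% = 41.8605%.
Secondary cost = (41.5 − 32.6) / 41.5 × 100% = 21.4458%.
Total = 41.8605% + 21.4458% = 63.3063% ≈ 63.3%.

63.3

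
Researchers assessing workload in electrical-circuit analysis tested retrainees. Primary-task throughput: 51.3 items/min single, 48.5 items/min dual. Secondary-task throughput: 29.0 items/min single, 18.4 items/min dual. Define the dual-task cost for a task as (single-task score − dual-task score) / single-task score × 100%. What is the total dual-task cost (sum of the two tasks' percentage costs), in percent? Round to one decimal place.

42.0

Primary cost = (51.3 − 48.5) / 51.3 × 100% = 5.4581%.
Secondary cost = (29.0 − 18.4) / 29.0 × 100% = 36.5517%.
Total = 5.4581% + 36.5517% = 42.0098% ≈ 42.0%.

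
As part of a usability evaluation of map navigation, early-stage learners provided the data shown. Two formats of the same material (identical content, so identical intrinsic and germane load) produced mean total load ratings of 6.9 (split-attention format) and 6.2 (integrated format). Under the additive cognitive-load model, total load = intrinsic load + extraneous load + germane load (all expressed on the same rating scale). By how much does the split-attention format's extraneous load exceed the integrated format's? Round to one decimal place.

Intrinsic and germane load are equal across formats, so the difference in total load equals the difference in extraneous load.
Extraneous-load difference = 6.9 − 6.2 = 0.7.

0.7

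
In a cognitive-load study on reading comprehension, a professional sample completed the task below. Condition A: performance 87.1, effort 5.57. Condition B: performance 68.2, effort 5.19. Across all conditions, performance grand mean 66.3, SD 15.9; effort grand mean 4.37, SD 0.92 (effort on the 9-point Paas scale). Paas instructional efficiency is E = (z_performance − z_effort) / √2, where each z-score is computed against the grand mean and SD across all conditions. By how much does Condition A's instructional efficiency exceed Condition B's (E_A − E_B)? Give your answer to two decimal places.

0.55

Condition A: z_P = (87.1 − 66.3)/15.9 = 1.3082; z_E = (5.57 − 4.37)/0.92 = 1.3043; E_A = (1.3082 − 1.3043)/√2 = 0.0028.
Condition B: z_P = (68.2 − 66.3)/15.9 = 0.1195; z_E = (5.19 − 4.37)/0.92 = 0.8913; E_B = (0.1195 − 0.8913)/√2 = -0.5457.
E_A − E_B = 0.0028 − (-0.5457) = 0.5485 ≈ 0.55.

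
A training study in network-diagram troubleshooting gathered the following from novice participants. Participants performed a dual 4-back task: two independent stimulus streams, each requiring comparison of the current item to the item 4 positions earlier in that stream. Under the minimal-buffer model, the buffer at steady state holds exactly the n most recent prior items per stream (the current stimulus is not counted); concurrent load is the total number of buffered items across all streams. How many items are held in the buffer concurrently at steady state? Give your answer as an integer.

8

Each stream's buffer holds its 4 most recent prior items.
Two independent streams: 2 × 4 = 8 buffered items at steady state.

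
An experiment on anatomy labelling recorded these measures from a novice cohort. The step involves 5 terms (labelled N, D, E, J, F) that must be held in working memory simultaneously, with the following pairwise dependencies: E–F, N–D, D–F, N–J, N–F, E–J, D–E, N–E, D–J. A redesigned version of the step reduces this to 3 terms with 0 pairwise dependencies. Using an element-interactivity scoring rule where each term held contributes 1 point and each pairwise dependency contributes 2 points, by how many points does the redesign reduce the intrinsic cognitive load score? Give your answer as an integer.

Original: 5 × 1 + 9 × 2 = 5 + 18 = 23.
Redesigned: 3 × 1 + 0 × 2 = 3 + 0 = 3.
Reduction = 23 − 3 = 20.

20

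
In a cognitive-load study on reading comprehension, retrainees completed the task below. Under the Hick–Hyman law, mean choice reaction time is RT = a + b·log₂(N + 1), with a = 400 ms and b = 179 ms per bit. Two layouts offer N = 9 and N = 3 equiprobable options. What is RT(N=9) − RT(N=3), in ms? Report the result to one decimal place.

236.6

RT(9) = 400 + 179·log₂(10) = 400 + 179·3.3219 = 994.6201 ms.
RT(3) = 400 + 179·log₂(4) = 400 + 179·2.0000 = 758.0000 ms.
Difference = 994.6201 − 758.0000 = 236.6201 ≈ 236.6 ms.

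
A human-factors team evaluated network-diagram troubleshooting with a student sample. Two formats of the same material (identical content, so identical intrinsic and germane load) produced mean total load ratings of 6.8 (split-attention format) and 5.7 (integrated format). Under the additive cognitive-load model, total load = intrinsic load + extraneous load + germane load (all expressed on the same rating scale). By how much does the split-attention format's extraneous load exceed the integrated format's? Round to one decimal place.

Intrinsic and germane load are equal across formats, so the difference in total load equals the difference in extraneous load.
Extraneous-load difference = 6.8 − 5.7 = 1.1.

1.1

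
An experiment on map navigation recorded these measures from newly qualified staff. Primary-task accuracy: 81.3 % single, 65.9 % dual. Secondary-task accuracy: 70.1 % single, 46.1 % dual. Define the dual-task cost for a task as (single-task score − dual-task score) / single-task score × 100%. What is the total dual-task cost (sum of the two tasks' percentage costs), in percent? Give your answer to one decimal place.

53.2

Primary cost = (81.3 − 65.9) / 81.3 × 100% = 18.9422%.
Secondary cost = (70.1 − 46.1) / 70.1 × 100% = 34.2368%.
Total = 18.9422% + 34.2368% = 53.1790% ≈ 53.2%.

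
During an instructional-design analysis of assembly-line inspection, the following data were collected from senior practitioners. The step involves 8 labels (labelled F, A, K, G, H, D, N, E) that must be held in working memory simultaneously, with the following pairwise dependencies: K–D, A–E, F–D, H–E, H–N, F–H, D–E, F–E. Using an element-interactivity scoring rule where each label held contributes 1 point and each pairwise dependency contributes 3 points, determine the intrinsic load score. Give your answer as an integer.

32

Count of labels held simultaneously: 8.
Count of pairwise dependencies listed: 8.
Element contribution: 8 × 1 = 8.
Interaction contribution: 8 × 3 = 24.
Intrinsic load = 8 + 24 = 32.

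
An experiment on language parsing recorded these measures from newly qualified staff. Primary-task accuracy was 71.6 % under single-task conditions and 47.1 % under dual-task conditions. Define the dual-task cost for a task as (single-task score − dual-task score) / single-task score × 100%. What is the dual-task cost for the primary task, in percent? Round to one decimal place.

Cost = (71.6 − 47.1) / 71.6 × 100%
     = 24.5000 / 71.6 × 100% = 34.2179%.
≈ 34.2%.

34.2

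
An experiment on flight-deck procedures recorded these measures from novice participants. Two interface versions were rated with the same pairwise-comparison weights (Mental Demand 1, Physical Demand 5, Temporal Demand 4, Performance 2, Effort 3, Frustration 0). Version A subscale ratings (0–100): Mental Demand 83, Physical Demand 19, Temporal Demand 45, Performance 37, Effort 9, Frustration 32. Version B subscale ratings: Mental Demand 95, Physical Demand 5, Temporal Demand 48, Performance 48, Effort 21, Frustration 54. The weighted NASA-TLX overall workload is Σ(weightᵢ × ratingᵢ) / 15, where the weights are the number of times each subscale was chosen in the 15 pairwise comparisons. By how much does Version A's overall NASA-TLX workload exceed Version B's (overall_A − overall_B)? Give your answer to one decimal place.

Version A weighted sum = 1·83 + 5·19 + 4·45 + 2·37 + 3·9 + 0·32 = 83 + 95 + 180 + 74 + 27 + 0 = 459; overall_A = 459/15 = 30.6000.
Version B weighted sum = 1·95 + 5·5 + 4·48 + 2·48 + 3·21 + 0·54 = 95 + 25 + 192 + 96 + 63 + 0 = 471; overall_B = 471/15 = 31.4000.
Difference = 30.6000 − 31.4000 = -0.8000 ≈ -0.8.

-0.8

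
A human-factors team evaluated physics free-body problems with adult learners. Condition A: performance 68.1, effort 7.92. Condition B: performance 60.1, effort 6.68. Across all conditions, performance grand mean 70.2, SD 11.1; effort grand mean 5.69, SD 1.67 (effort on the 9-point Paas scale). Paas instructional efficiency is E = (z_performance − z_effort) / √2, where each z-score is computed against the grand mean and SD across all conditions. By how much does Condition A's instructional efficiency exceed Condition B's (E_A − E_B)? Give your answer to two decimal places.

Condition A: z_P = (68.1 − 70.2)/11.1 = -0.1892; z_E = (7.92 − 5.69)/1.67 = 1.3353; E_A = (-0.1892 − 1.3353)/√2 = -1.0780.
Condition B: z_P = (60.1 − 70.2)/11.1 = -0.9099; z_E = (6.68 − 5.69)/1.67 = 0.5928; E_B = (-0.9099 − 0.5928)/√2 = -1.0626.
E_A − E_B = -1.0780 − (-1.0626) = -0.0154 ≈ -0.02.

-0.02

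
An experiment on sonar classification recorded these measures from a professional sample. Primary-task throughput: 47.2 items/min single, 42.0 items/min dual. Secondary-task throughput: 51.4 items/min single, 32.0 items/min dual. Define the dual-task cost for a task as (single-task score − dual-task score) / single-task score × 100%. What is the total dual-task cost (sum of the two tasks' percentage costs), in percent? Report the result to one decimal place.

Primary cost = (47.2 − 42.0) / 47.2 × 100% = 11.0169%.
Secondary cost = (51.4 − 32.0) / 51.4 × 100% = 37.7432%.
Total = 11.0169% + 37.7432% = 48.7601% ≈ 48.8%.

48.8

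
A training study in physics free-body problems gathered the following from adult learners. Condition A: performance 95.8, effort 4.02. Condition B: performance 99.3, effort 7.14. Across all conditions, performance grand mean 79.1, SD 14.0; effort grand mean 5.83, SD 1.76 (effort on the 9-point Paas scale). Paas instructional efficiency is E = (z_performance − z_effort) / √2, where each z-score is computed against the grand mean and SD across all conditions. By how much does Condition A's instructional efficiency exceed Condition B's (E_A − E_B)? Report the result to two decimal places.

1.08

Condition A: z_P = (95.8 − 79.1)/14.0 = 1.1929; z_E = (4.02 − 5.83)/1.76 = -1.0284; E_A = (1.1929 − (-1.0284))/√2 = 1.5707.
Condition B: z_P = (99.3 − 79.1)/14.0 = 1.4429; z_E = (7.14 − 5.83)/1.76 = 0.7443; E_B = (1.4429 − 0.7443)/√2 = 0.4940.
E_A − E_B = 1.5707 − 0.4940 = 1.0767 ≈ 1.08.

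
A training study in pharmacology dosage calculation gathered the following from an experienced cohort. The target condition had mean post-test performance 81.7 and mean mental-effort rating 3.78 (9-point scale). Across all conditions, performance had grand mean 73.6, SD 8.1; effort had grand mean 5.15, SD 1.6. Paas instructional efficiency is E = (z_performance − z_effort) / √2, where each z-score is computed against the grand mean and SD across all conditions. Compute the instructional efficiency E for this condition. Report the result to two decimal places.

1.31

z_performance = (81.7 − 73.6) / 8.1 = 8.1000 / 8.1 = 1.0000.
z_effort = (3.78 − 5.15) / 1.6 = -1.3700 / 1.6 = -0.8563.
z_P − z_E = 1.0000 − (-0.8563) = 1.8563.
E = 1.8563 / √2 = 1.8563 / 1.41421 = 1.3126 ≈ 1.31.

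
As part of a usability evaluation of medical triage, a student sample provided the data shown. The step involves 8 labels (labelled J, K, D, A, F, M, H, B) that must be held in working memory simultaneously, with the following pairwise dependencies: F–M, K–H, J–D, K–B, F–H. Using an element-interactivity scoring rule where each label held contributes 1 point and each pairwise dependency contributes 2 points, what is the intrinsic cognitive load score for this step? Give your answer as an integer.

Count of labels held simultaneously: 8.
Count of pairwise dependencies listed: 5.
Element contribution: 8 × 1 = 8.
Interaction contribution: 5 × 2 = 10.
Intrinsic load = 8 + 10 = 18.

18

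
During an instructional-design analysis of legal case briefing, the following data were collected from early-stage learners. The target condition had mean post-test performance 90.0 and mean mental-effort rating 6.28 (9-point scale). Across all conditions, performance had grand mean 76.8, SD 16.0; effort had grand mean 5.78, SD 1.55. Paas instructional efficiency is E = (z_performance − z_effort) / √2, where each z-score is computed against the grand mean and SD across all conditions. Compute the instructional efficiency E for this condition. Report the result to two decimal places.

0.36

z_performance = (90.0 − 76.8) / 16.0 = 13.2000 / 16.0 = 0.8250.
z_effort = (6.28 − 5.78) / 1.55 = 0.5000 / 1.55 = 0.3226.
z_P − z_E = 0.8250 − 0.3226 = 0.5024.
E = 0.5024 / √2 = 0.5024 / 1.41421 = 0.3553 ≈ 0.36.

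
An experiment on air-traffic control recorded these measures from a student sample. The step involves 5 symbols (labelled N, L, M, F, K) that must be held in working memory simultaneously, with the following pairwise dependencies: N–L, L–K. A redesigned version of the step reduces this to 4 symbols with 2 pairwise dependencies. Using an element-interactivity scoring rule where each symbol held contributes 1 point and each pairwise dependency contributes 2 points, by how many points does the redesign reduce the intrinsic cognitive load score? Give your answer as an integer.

1

Original: 5 × 1 + 2 × 2 = 5 + 4 = 9.
Redesigned: 4 × 1 + 2 × 2 = 4 + 4 = 8.
Reduction = 9 − 8 = 1.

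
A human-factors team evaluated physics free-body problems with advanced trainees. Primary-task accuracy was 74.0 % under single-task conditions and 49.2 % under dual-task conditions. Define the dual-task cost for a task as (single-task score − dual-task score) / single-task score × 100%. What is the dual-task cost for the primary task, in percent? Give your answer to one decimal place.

33.5

Cost = (74.0 − 49.2) / 74.0 × 100%
     = 24.8000 / 74.0 × 100% = 33.5135%.
≈ 33.5%.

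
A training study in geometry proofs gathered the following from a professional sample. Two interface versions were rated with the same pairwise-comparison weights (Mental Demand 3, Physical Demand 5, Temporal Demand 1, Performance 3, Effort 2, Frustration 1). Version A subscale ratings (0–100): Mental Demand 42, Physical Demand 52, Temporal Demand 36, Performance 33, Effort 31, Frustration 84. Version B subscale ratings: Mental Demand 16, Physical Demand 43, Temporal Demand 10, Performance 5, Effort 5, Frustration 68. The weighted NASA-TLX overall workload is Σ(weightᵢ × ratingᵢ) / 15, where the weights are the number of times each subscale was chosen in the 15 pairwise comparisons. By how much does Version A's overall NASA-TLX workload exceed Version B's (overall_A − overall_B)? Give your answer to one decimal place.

20.1

Version A weighted sum = 3·42 + 5·52 + 1·36 + 3·33 + 2·31 + 1·84 = 126 + 260 + 36 + 99 + 62 + 84 = 667; overall_A = 667/15 = 44.4667.
Version B weighted sum = 3·16 + 5·43 + 1·10 + 3·5 + 2·5 + 1·68 = 48 + 215 + 10 + 15 + 10 + 68 = 366; overall_B = 366/15 = 24.4000.
Difference = 44.4667 − 24.4000 = 20.0667 ≈ 20.1.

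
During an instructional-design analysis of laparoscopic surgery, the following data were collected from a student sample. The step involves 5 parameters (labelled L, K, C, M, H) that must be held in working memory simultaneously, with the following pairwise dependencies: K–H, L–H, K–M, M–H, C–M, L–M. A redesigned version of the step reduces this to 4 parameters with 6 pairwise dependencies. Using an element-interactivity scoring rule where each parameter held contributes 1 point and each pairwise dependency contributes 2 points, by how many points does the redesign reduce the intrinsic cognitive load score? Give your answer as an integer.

1

Original: 5 × 1 + 6 × 2 = 5 + 12 = 17.
Redesigned: 4 × 1 + 6 × 2 = 4 + 12 = 16.
Reduction = 17 − 16 = 1.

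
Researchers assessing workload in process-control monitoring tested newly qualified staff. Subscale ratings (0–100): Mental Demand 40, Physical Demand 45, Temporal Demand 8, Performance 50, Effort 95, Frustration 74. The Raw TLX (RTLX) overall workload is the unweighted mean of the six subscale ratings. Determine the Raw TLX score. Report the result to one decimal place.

Sum of ratings = 40 + 45 + 8 + 50 + 95 + 74 = 312.
RTLX = 312 / 6 = 52.0000 ≈ 52.0.

52.0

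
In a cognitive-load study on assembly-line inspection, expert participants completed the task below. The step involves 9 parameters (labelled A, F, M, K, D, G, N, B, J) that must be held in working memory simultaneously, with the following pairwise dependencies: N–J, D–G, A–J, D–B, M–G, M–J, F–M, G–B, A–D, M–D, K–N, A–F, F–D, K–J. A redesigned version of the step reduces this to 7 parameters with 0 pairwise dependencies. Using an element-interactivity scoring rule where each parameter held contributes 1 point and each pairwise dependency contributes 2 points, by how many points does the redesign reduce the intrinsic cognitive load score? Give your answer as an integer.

30

Original: 9 × 1 + 14 × 2 = 9 + 28 = 37.
Redesigned: 7 × 1 + 0 × 2 = 7 + 0 = 7.
Reduction = 37 − 7 = 30.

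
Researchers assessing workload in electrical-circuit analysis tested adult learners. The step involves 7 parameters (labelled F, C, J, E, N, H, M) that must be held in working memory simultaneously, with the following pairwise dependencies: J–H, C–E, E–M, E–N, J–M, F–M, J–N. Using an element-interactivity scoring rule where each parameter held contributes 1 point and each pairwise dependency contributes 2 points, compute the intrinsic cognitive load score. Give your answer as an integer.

Count of parameters held simultaneously: 7.
Count of pairwise dependencies listed: 7.
Element contribution: 7 × 1 = 7.
Interaction contribution: 7 × 2 = 14.
Intrinsic load = 7 + 14 = 21.

21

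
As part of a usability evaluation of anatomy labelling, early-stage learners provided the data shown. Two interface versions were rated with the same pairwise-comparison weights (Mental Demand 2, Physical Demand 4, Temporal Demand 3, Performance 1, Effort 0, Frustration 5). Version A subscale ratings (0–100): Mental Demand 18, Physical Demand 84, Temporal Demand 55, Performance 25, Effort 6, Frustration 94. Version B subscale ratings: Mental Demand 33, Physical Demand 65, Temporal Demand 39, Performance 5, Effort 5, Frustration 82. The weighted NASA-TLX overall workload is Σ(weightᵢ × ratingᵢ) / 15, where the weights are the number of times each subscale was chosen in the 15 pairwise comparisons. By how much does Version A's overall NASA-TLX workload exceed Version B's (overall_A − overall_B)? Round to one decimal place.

11.6

Version A weighted sum = 2·18 + 4·84 + 3·55 + 1·25 + 0·6 + 5·94 = 36 + 336 + 165 + 25 + 0 + 470 = 1032; overall_A = 1032/15 = 68.8000.
Version B weighted sum = 2·33 + 4·65 + 3·39 + 1·5 + 0·5 + 5·82 = 66 + 260 + 117 + 5 + 0 + 410 = 858; overall_B = 858/15 = 57.2000.
Difference = 68.8000 − 57.2000 = 11.6000 ≈ 11.6.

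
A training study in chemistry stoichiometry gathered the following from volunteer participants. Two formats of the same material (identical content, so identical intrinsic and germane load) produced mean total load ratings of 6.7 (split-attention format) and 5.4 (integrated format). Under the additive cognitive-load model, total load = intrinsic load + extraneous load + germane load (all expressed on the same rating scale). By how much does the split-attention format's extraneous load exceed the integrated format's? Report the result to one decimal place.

Intrinsic and germane load are equal across formats, so the difference in total load equals the difference in extraneous load.
Extraneous-load difference = 6.7 − 5.4 = 1.3.

1.3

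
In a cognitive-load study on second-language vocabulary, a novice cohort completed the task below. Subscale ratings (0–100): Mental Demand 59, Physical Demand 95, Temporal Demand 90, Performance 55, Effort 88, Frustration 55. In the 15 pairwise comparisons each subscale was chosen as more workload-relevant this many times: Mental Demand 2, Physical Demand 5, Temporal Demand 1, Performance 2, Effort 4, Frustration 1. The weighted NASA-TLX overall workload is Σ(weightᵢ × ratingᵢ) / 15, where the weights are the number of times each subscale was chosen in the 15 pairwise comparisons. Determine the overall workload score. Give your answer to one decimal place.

The tallies are the weights (they sum to 15).
Weighted sum = 2·59 + 5·95 + 1·90 + 2·55 + 4·88 + 1·55
            = 118 + 475 + 90 + 110 + 352 + 55 = 1200.
Overall workload = 1200 / 15 = 80.0000 ≈ 80.0.

80.0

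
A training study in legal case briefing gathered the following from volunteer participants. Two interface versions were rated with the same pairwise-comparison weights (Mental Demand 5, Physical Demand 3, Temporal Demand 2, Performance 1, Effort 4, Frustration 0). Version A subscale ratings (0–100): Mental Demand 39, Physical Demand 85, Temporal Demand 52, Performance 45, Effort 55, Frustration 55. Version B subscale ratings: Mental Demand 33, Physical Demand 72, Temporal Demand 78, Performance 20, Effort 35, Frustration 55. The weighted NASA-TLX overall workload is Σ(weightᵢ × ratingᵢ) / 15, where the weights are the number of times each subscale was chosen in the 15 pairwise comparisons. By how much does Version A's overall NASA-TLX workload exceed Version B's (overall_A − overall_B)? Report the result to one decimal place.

Version A weighted sum = 5·39 + 3·85 + 2·52 + 1·45 + 4·55 + 0·55 = 195 + 255 + 104 + 45 + 220 + 0 = 819; overall_A = 819/15 = 54.6000.
Version B weighted sum = 5·33 + 3·72 + 2·78 + 1·20 + 4·35 + 0·55 = 165 + 216 + 156 + 20 + 140 + 0 = 697; overall_B = 697/15 = 46.4667.
Difference = 54.6000 − 46.4667 = 8.1333 ≈ 8.1.

8.1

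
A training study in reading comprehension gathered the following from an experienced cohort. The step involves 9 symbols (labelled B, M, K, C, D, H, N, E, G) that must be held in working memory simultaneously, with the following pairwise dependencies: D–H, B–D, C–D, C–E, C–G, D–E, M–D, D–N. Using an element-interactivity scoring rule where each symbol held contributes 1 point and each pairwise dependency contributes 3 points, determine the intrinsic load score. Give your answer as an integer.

33

Count of symbols held simultaneously: 9.
Count of pairwise dependencies listed: 8.
Element contribution: 9 × 1 = 9.
Interaction contribution: 8 × 3 = 24.
Intrinsic load = 9 + 24 = 33.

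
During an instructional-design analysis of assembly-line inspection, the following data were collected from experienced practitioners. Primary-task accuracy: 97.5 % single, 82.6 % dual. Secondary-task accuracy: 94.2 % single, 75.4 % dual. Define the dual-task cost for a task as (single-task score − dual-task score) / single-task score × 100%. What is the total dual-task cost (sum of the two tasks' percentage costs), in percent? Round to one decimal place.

Primary cost = (97.5 − 82.6) / 97.5 × 100% = 15.2821%.
Secondary cost = (94.2 − 75.4) / 94.2 × 100% = 19.9575%.
Total = 15.2821% + 19.9575% = 35.2396% ≈ 35.2%.

35.2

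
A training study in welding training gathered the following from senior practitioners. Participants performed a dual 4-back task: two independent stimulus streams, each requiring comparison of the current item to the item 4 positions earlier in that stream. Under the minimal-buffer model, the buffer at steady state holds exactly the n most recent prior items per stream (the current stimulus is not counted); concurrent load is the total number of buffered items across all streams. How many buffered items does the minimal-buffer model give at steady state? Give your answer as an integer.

8

Each stream's buffer holds its 4 most recent prior items.
Two independent streams: 2 × 4 = 8 buffered items at steady state.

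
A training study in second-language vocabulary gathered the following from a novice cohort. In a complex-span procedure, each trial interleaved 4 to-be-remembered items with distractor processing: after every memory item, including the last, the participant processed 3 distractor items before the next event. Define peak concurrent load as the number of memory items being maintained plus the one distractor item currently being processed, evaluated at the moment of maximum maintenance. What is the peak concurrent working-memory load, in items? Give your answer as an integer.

Maintenance is greatest during the distractor(s) after memory item 4: all 4 memory items are being held.
One distractor item is concurrently being processed.
Peak concurrent load = 4 + 1 = 5 items.

5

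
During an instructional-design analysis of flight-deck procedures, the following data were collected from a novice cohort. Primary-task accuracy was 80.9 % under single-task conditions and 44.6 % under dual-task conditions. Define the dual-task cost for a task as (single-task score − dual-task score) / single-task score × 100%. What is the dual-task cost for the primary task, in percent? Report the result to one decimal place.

Cost = (80.9 − 44.6) / 80.9 × 100%
     = 36.3000 / 80.9 × 100% = 44.8702%.
≈ 44.9%.

44.9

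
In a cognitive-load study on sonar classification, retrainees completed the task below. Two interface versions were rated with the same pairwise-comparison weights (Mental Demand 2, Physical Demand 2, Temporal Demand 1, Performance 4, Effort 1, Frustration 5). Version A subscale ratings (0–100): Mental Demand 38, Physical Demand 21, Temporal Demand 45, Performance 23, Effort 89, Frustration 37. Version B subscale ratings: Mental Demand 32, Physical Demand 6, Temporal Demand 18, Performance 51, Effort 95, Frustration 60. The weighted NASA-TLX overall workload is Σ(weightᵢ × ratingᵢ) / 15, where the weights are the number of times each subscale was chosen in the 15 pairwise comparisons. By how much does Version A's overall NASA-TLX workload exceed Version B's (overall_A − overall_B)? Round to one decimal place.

Version A weighted sum = 2·38 + 2·21 + 1·45 + 4·23 + 1·89 + 5·37 = 76 + 42 + 45 + 92 + 89 + 185 = 529; overall_A = 529/15 = 35.2667.
Version B weighted sum = 2·32 + 2·6 + 1·18 + 4·51 + 1·95 + 5·60 = 64 + 12 + 18 + 204 + 95 + 300 = 693; overall_B = 693/15 = 46.2000.
Difference = 35.2667 − 46.2000 = -10.9333 ≈ -10.9.

-10.9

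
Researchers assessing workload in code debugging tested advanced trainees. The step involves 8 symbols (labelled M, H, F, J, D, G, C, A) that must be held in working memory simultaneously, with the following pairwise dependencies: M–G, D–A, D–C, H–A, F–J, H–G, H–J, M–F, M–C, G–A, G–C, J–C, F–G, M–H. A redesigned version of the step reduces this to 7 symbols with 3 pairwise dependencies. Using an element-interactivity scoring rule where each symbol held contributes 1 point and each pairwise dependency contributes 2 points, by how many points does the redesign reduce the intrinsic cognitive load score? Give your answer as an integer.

23

Original: 8 × 1 + 14 × 2 = 8 + 28 = 36.
Redesigned: 7 × 1 + 3 × 2 = 7 + 6 = 13.
Reduction = 36 − 13 = 23.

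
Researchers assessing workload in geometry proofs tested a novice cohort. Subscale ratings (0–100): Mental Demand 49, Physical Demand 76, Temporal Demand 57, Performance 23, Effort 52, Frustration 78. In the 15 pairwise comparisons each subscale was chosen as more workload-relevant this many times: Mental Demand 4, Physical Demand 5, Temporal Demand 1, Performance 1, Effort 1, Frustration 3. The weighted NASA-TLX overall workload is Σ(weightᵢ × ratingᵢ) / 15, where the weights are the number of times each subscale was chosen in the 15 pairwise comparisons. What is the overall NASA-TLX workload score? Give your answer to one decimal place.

62.8

The tallies are the weights (they sum to 15).
Weighted sum = 4·49 + 5·76 + 1·57 + 1·23 + 1·52 + 3·78
            = 196 + 380 + 57 + 23 + 52 + 234 = 942.
Overall workload = 942 / 15 = 62.8000 ≈ 62.8.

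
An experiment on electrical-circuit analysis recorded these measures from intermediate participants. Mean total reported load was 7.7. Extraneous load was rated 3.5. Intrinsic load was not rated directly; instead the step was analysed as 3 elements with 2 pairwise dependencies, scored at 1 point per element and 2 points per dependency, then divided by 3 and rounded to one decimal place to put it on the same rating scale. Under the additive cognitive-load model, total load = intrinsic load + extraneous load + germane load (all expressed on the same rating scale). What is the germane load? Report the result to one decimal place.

Intrinsic (element-interactivity): (3 × 1 + 2 × 2) / 3 = 7 / 3 = 2.3333 → 2.3.
germane load = total − intrinsic − extraneous
             = 7.7 − 2.3 − 3.5 = 1.9.

1.9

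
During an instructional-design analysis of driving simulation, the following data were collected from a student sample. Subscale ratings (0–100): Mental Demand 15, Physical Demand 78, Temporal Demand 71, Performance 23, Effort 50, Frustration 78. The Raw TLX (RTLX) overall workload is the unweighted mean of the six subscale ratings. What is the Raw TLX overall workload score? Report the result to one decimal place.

Sum of ratings = 15 + 78 + 71 + 23 + 50 + 78 = 315.
RTLX = 315 / 6 = 52.5000 ≈ 52.5.

52.5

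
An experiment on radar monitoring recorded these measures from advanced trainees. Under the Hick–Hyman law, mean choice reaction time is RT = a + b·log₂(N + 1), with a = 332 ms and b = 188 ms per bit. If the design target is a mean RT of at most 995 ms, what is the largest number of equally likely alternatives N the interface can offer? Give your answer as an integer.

Set 332 + 188·log₂(N + 1) ≤ 995.
log₂(N + 1) ≤ (995 − 332) / 188 = 3.5266.
N + 1 ≤ 2^3.5266 = 11.5242.
N ≤ 10.5242, so the largest integer N is 10.

10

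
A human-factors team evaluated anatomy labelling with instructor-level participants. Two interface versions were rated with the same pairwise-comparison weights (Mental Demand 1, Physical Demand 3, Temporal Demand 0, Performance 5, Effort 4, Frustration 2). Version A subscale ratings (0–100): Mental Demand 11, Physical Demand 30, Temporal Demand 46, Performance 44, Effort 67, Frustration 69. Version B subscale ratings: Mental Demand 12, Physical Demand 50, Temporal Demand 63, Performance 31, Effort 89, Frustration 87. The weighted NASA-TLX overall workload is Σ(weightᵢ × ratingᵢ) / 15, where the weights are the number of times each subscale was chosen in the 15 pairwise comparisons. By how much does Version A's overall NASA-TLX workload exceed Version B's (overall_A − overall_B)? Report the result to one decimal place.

-8.0

Version A weighted sum = 1·11 + 3·30 + 0·46 + 5·44 + 4·67 + 2·69 = 11 + 90 + 0 + 220 + 268 + 138 = 727; overall_A = 727/15 = 48.4667.
Version B weighted sum = 1·12 + 3·50 + 0·63 + 5·31 + 4·89 + 2·87 = 12 + 150 + 0 + 155 + 356 + 174 = 847; overall_B = 847/15 = 56.4667.
Difference = 48.4667 − 56.4667 = -8.0000 ≈ -8.0.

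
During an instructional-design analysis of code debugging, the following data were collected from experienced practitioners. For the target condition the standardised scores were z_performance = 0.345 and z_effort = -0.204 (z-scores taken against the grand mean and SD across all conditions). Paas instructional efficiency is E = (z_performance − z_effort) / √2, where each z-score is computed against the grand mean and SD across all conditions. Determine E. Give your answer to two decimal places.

0.39

z_P − z_E = 0.345 − (-0.204) = 0.5490.
E = 0.5490 / √2 = 0.5490 / 1.41421 = 0.3882 ≈ 0.39.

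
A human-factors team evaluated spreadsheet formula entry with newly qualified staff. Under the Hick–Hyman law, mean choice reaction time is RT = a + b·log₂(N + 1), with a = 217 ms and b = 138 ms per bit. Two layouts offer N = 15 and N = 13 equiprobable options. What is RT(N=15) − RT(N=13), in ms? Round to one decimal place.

26.6

RT(15) = 217 + 138·log₂(16) = 217 + 138·4.0000 = 769.0000 ms.
RT(13) = 217 + 138·log₂(14) = 217 + 138·3.8074 = 742.4212 ms.
Difference = 769.0000 − 742.4212 = 26.5788 ≈ 26.6 ms.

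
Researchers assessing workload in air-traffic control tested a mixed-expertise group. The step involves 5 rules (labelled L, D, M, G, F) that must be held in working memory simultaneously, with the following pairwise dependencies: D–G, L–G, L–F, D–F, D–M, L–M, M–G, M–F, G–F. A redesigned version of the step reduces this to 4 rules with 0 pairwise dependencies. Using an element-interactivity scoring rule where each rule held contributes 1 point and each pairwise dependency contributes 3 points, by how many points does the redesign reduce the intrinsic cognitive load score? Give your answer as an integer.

28

Original: 5 × 1 + 9 × 3 = 5 + 27 = 32.
Redesigned: 4 × 1 + 0 × 3 = 4 + 0 = 4.
Reduction = 32 − 4 = 28.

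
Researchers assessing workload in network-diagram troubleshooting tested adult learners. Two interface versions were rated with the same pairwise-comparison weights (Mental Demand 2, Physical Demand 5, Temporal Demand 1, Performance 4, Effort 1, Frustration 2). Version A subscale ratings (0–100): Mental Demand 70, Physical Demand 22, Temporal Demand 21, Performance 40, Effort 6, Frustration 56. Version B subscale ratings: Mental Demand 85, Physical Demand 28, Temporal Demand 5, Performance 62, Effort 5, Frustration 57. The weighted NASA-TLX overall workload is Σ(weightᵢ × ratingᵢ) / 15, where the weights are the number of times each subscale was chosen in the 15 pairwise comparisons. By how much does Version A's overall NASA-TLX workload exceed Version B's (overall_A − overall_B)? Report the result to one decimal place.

-8.9

Version A weighted sum = 2·70 + 5·22 + 1·21 + 4·40 + 1·6 + 2·56 = 140 + 110 + 21 + 160 + 6 + 112 = 549; overall_A = 549/15 = 36.6000.
Version B weighted sum = 2·85 + 5·28 + 1·5 + 4·62 + 1·5 + 2·57 = 170 + 140 + 5 + 248 + 5 + 114 = 682; overall_B = 682/15 = 45.4667.
Difference = 36.6000 − 45.4667 = -8.8667 ≈ -8.9.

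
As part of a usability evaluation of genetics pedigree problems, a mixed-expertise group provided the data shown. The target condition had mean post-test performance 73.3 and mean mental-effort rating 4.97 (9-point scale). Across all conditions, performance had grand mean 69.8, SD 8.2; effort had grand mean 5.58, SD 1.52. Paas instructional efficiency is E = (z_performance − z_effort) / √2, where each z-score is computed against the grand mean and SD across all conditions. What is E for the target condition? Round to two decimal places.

0.59

z_performance = (73.3 − 69.8) / 8.2 = 3.5000 / 8.2 = 0.4268.
z_effort = (4.97 − 5.58) / 1.52 = -0.6100 / 1.52 = -0.4013.
z_P − z_E = 0.4268 − (-0.4013) = 0.8281.
E = 0.8281 / √2 = 0.8281 / 1.41421 = 0.5856 ≈ 0.59.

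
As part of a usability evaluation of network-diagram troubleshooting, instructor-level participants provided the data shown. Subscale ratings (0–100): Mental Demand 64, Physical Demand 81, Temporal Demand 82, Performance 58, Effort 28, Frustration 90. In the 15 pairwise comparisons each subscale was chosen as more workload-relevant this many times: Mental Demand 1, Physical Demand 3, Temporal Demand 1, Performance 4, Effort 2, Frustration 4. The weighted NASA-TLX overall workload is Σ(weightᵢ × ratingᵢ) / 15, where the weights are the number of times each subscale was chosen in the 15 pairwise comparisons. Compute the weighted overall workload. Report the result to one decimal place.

The tallies are the weights (they sum to 15).
Weighted sum = 1·64 + 3·81 + 1·82 + 4·58 + 2·28 + 4·90
            = 64 + 243 + 82 + 232 + 56 + 360 = 1037.
Overall workload = 1037 / 15 = 69.1333 ≈ 69.1.

69.1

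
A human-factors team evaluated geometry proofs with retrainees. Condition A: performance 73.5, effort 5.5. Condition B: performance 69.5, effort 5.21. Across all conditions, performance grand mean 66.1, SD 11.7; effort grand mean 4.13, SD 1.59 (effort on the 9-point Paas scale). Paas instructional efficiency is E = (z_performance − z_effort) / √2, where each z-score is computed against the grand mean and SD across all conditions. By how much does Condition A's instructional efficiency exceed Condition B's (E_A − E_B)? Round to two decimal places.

0.11

Condition A: z_P = (73.5 − 66.1)/11.7 = 0.6325; z_E = (5.5 − 4.13)/1.59 = 0.8616; E_A = (0.6325 − 0.8616)/√2 = -0.1620.
Condition B: z_P = (69.5 − 66.1)/11.7 = 0.2906; z_E = (5.21 − 4.13)/1.59 = 0.6792; E_B = (0.2906 − 0.6792)/√2 = -0.2748.
E_A − E_B = -0.1620 − (-0.2748) = 0.1128 ≈ 0.11.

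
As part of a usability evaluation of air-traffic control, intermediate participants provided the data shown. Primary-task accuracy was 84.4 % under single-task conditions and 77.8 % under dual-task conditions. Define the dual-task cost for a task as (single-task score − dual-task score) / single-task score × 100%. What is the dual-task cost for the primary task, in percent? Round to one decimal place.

Cost = (84.4 − 77.8) / 84.4 × 100%
     = 6.6000 / 84.4 × 100% = 7.8199%.
≈ 7.8%.

7.8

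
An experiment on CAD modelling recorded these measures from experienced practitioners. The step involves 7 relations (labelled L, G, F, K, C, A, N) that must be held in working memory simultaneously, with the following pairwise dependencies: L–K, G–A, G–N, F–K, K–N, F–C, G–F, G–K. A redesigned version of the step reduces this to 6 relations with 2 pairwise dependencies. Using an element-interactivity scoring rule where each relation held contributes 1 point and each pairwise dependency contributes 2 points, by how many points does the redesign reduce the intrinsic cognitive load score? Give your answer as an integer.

13

Original: 7 × 1 + 8 × 2 = 7 + 16 = 23.
Redesigned: 6 × 1 + 2 × 2 = 6 + 4 = 10.
Reduction = 23 − 10 = 13.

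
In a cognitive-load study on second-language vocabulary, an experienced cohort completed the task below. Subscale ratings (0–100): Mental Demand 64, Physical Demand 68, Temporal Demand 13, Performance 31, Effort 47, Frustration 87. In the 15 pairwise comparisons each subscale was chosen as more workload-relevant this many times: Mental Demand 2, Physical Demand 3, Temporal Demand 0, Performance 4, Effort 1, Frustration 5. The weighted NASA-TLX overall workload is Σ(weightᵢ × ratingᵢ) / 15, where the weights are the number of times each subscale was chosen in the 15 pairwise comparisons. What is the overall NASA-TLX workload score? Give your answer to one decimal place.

62.5

The tallies are the weights (they sum to 15).
Weighted sum = 2·64 + 3·68 + 0·13 + 4·31 + 1·47 + 5·87
            = 128 + 204 + 0 + 124 + 47 + 435 = 938.
Overall workload = 938 / 15 = 62.5333 ≈ 62.5.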